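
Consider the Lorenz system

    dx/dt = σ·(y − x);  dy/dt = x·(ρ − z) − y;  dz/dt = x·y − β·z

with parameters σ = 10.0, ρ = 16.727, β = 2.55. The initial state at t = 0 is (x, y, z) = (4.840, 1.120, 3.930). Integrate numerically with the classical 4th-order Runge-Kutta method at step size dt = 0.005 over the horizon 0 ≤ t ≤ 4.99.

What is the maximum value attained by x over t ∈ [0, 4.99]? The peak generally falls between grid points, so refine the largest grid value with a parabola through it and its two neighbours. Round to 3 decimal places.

max x = 12.586

t=0.000: state=(4.840, 1.120, 3.930)
step 1 (dt=0.005): k1=(-37.200, 60.817, -4.601), k2=(-34.750, 59.530, -3.954), k3=(-34.843, 59.604, -3.965), k4=(-32.478, 58.383, -3.355); state += dt/6·(k1+2k2+2k3+k4)
t=0.005: state=(4.666, 1.418, 3.910)
t=0.010: state=(4.515, 1.704, 3.896)
t=0.015: state=(4.384, 1.981, 3.888)
continuing one RK4 step at a time; state shown every 40 steps (Δt=0.2):
t=0.200: state=(7.310, 11.271, 7.927)
t=0.400: state=(10.747, 7.015, 24.530)
t=0.600: state=(2.116, -0.218, 16.772)
t=0.800: state=(0.348, 0.231, 10.064)
t=1.000: state=(0.543, 0.825, 6.076)
t=1.200: state=(1.800, 2.974, 3.979)
t=1.400: state=(6.646, 10.641, 6.899)
t=1.600: state=(11.326, 8.320, 24.454)
t=1.800: state=(2.340, -0.378, 17.415)
t=2.000: state=(0.183, -0.034, 10.423)
t=2.200: state=(0.084, 0.116, 6.260)
t=2.400: state=(0.259, 0.429, 3.766)
t=2.600: state=(1.036, 1.783, 2.367)
t=2.800: state=(4.456, 7.635, 3.362)
t=3.000: state=(12.486, 13.785, 21.112)
t=3.200: state=(3.827, -0.866, 20.366)
t=3.400: state=(-0.393, -1.018, 12.081)
t=3.600: state=(-1.402, -2.081, 7.475)
t=3.800: state=(-4.119, -6.467, 6.285)
t=4.000: state=(-10.468, -12.816, 16.907)
t=4.200: state=(-6.228, -1.954, 21.205)
t=4.400: state=(-1.593, -0.967, 13.219)
t=4.600: state=(-1.825, -2.523, 8.343)
t=4.800: state=(-4.779, -7.269, 7.491)
t=4.990: state=(-10.311, -11.995, 17.685)
largest grid value and its neighbours: x(3.010)=12.57439, x(3.015)=12.58619, x(3.020)=12.57582
parabola through these three points peaks at t≈3.015 with x≈12.58620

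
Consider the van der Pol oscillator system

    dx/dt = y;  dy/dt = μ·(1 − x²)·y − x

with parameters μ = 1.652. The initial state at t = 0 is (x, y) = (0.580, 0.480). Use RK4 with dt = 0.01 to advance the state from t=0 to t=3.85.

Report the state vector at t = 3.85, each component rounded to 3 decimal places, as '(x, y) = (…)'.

t=0.000: state=(0.580, 0.480)
step 1 (dt=0.01): k1=(0.480, -0.054), k2=(0.480, -0.059), k3=(0.480, -0.059), k4=(0.479, -0.064); state += dt/6·(k1+2k2+2k3+k4)
t=0.010: state=(0.585, 0.479)
t=0.020: state=(0.590, 0.479)
t=0.030: state=(0.594, 0.478)
continuing one RK4 step at a time; state shown every 20 steps (Δt=0.2):
t=0.200: state=(0.674, 0.448)
t=0.400: state=(0.756, 0.372)
t=0.600: state=(0.819, 0.253)
t=0.800: state=(0.856, 0.103)
t=1.000: state=(0.859, -0.067)
t=1.200: state=(0.828, -0.252)
t=1.400: state=(0.758, -0.454)
t=1.600: state=(0.644, -0.690)
t=1.800: state=(0.477, -0.992)
t=2.000: state=(0.240, -1.404)
t=2.200: state=(-0.095, -1.965)
t=2.400: state=(-0.550, -2.564)
t=2.600: state=(-1.088, -2.672)
t=2.800: state=(-1.551, -1.824)
t=3.000: state=(-1.802, -0.732)
t=3.200: state=(-1.875, -0.076)
t=3.400: state=(-1.856, 0.222)
t=3.600: state=(-1.797, 0.358)
t=3.800: state=(-1.717, 0.434)
t=3.850: state=(-1.695, 0.450)

(x, y) = (-1.695, 0.450)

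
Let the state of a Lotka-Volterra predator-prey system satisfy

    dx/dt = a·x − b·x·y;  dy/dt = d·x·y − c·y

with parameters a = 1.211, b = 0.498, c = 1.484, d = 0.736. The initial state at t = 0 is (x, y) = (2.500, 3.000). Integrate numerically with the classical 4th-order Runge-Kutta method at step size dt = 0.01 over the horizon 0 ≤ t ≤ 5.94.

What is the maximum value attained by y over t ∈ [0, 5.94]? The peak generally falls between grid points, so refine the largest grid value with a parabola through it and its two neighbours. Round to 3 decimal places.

max y = 3.322

t=0.000: state=(2.500, 3.000)
step 1 (dt=0.01): k1=(-0.708, 1.068), k2=(-0.713, 1.062), k3=(-0.713, 1.062), k4=(-0.719, 1.056); state += dt/6·(k1+2k2+2k3+k4)
t=0.010: state=(2.493, 3.011)
t=0.020: state=(2.486, 3.021)
t=0.030: state=(2.478, 3.031)
continuing one RK4 step at a time; state shown every 20 steps (Δt=0.2):
t=0.200: state=(2.340, 3.185)
t=0.400: state=(2.157, 3.296)
t=0.600: state=(1.975, 3.320)
t=0.800: state=(1.812, 3.259)
t=1.000: state=(1.679, 3.131)
t=1.200: state=(1.579, 2.956)
t=1.400: state=(1.514, 2.757)
t=1.600: state=(1.480, 2.553)
t=1.800: state=(1.477, 2.358)
t=2.000: state=(1.501, 2.181)
t=2.200: state=(1.551, 2.029)
t=2.400: state=(1.625, 1.904)
t=2.600: state=(1.721, 1.810)
t=2.800: state=(1.837, 1.748)
t=3.000: state=(1.970, 1.719)
t=3.200: state=(2.115, 1.725)
t=3.400: state=(2.265, 1.770)
t=3.600: state=(2.410, 1.856)
t=3.800: state=(2.537, 1.986)
t=4.000: state=(2.630, 2.160)
t=4.200: state=(2.675, 2.373)
t=4.400: state=(2.659, 2.614)
t=4.600: state=(2.579, 2.858)
t=4.800: state=(2.444, 3.076)
t=5.000: state=(2.273, 3.236)
t=5.200: state=(2.088, 3.315)
t=5.400: state=(1.912, 3.306)
t=5.600: state=(1.759, 3.218)
t=5.800: state=(1.638, 3.070)
t=5.940: state=(1.573, 2.942)
largest grid value and its neighbours: y(5.270)=3.32202, y(5.280)=3.32211, y(5.290)=3.32198
parabola through these three points peaks at t≈5.279 with y≈3.32211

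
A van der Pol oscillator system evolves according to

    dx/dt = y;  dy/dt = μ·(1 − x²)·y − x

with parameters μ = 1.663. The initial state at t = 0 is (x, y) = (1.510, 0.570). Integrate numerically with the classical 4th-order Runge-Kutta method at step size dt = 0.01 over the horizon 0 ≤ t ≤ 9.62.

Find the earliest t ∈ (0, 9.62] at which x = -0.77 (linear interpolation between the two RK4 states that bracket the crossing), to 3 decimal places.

t = 2.354

t=0.000: state=(1.510, 0.570)
step 1 (dt=0.01): k1=(0.570, -2.723), k2=(0.556, -2.705), k3=(0.556, -2.705), k4=(0.543, -2.687); state += dt/6·(k1+2k2+2k3+k4)
t=0.010: state=(1.516, 0.543)
t=0.020: state=(1.521, 0.516)
t=0.030: state=(1.526, 0.490)
continuing one RK4 step at a time; state shown every 50 steps (Δt=0.5):
t=0.500: state=(1.542, -0.282)
t=1.000: state=(1.314, -0.606)
t=1.500: state=(0.924, -1.002)
t=2.000: state=(0.205, -2.069)
t=2.350: state=(-0.756, -3.340)
next step: t=2.360: state=(-0.789, -3.355) — x has crossed -0.77
linear interpolation between t=2.350 (-0.75593) and t=2.360 (-0.78941) → t≈2.354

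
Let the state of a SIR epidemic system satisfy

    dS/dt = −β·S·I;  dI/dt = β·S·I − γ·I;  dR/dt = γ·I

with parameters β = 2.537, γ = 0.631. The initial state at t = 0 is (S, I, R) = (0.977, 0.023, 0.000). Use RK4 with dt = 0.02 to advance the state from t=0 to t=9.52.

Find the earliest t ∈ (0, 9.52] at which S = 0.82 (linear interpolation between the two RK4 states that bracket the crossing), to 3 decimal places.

t = 1.048

t=0.000: state=(0.977, 0.023, 0.000)
step 1 (dt=0.02): k1=(-0.057, 0.042, 0.015), k2=(-0.058, 0.043, 0.015), k3=(-0.058, 0.043, 0.015), k4=(-0.059, 0.044, 0.015); state += dt/6·(k1+2k2+2k3+k4)
t=0.020: state=(0.976, 0.024, 0.000)
t=0.040: state=(0.975, 0.025, 0.001)
t=0.060: state=(0.973, 0.026, 0.001)
continuing one RK4 step at a time; state shown every 25 steps (Δt=0.5):
t=0.500: state=(0.932, 0.057, 0.012)
t=1.000: state=(0.833, 0.127, 0.040)
t=1.040: state=(0.822, 0.135, 0.043)
next step: t=1.060: state=(0.817, 0.139, 0.045) — S has crossed 0.82
linear interpolation between t=1.040 (0.82222) and t=1.060 (0.81653) → t≈1.048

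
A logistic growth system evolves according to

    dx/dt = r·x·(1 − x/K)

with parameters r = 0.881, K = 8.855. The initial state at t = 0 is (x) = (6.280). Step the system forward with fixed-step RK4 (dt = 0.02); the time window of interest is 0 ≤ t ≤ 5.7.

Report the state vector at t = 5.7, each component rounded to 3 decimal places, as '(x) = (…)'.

(x) = (8.831)

t=0.000: state=(6.280)
step 1 (dt=0.02): k1=(1.609), k2=(1.603), k3=(1.603), k4=(1.597); state += dt/6·(k1+2k2+2k3+k4)
t=0.020: state=(6.312)
t=0.040: state=(6.344)
t=0.060: state=(6.375)
continuing one RK4 step at a time; state shown every 10 steps (Δt=0.2):
t=0.200: state=(6.590)
t=0.400: state=(6.874)
t=0.600: state=(7.131)
t=0.800: state=(7.363)
t=1.000: state=(7.569)
t=1.200: state=(7.751)
t=1.400: state=(7.910)
t=1.600: state=(8.049)
t=1.800: state=(8.169)
t=2.000: state=(8.273)
t=2.200: state=(8.361)
t=2.400: state=(8.437)
t=2.600: state=(8.502)
t=2.800: state=(8.557)
t=3.000: state=(8.604)
t=3.200: state=(8.644)
t=3.400: state=(8.677)
t=3.600: state=(8.705)
t=3.800: state=(8.729)
t=4.000: state=(8.749)
t=4.200: state=(8.766)
t=4.400: state=(8.780)
t=4.600: state=(8.792)
t=4.800: state=(8.802)
t=5.000: state=(8.811)
t=5.200: state=(8.818)
t=5.400: state=(8.824)
t=5.600: state=(8.829)
t=5.700: state=(8.831)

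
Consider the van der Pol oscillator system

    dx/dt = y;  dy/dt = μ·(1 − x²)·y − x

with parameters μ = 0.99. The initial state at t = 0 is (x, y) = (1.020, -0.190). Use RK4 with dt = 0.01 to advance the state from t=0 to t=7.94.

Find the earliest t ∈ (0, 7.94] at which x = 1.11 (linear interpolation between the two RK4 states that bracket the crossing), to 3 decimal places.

t = 4.883

t=0.000: state=(1.020, -0.190)
step 1 (dt=0.01): k1=(-0.190, -1.012), k2=(-0.195, -1.012), k3=(-0.195, -1.012), k4=(-0.200, -1.011); state += dt/6·(k1+2k2+2k3+k4)
t=0.010: state=(1.018, -0.200)
t=0.020: state=(1.016, -0.210)
t=0.030: state=(1.014, -0.220)
continuing one RK4 step at a time; state shown every 50 steps (Δt=0.5):
t=0.500: state=(0.800, -0.692)
t=1.000: state=(0.309, -1.309)
t=1.500: state=(-0.539, -2.045)
t=2.000: state=(-1.498, -1.414)
t=2.500: state=(-1.817, -0.001)
t=3.000: state=(-1.656, 0.556)
t=3.500: state=(-1.297, 0.878)
t=4.000: state=(-0.751, 1.361)
t=4.500: state=(0.140, 2.274)
t=4.880: state=(1.102, 2.553)
next step: t=4.890: state=(1.128, 2.536) — x has crossed 1.11
linear interpolation between t=4.880 (1.10232) and t=4.890 (1.12776) → t≈4.883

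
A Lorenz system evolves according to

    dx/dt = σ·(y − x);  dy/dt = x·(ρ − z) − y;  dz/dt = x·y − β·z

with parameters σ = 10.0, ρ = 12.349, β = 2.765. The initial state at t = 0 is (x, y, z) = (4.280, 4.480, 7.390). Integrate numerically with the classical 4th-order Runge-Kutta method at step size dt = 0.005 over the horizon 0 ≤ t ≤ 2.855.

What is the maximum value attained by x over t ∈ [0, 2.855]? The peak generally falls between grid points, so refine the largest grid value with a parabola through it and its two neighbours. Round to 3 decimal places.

max x = 7.547

t=0.000: state=(4.280, 4.480, 7.390)
step 1 (dt=0.005): k1=(2.000, 16.745, -1.259), k2=(2.369, 16.741, -1.048), k3=(2.359, 16.743, -1.046), k4=(2.719, 16.742, -0.832); state += dt/6·(k1+2k2+2k3+k4)
t=0.005: state=(4.292, 4.564, 7.385)
t=0.010: state=(4.307, 4.647, 7.382)
t=0.015: state=(4.326, 4.731, 7.381)
continuing one RK4 step at a time; state shown every 20 steps (Δt=0.1):
t=0.100: state=(5.027, 6.170, 7.766)
t=0.200: state=(6.326, 7.655, 9.381)
t=0.300: state=(7.386, 8.018, 11.957)
t=0.400: state=(7.378, 6.721, 13.947)
t=0.500: state=(6.275, 4.901, 14.035)
t=0.600: state=(4.966, 3.842, 12.729)
t=0.700: state=(4.151, 3.660, 11.101)
t=0.800: state=(3.964, 4.061, 9.759)
t=0.900: state=(4.302, 4.859, 8.999)
t=1.000: state=(5.032, 5.904, 9.026)
t=1.100: state=(5.955, 6.866, 9.951)
t=1.200: state=(6.698, 7.191, 11.513)
t=1.300: state=(6.823, 6.562, 12.867)
t=1.400: state=(6.251, 5.448, 13.198)
t=1.500: state=(5.407, 4.608, 12.534)
t=1.600: state=(4.772, 4.334, 11.455)
t=1.700: state=(4.552, 4.544, 10.468)
t=1.800: state=(4.734, 5.089, 9.879)
t=1.900: state=(5.216, 5.799, 9.862)
t=2.000: state=(5.826, 6.418, 10.453)
t=2.100: state=(6.304, 6.623, 11.430)
t=2.200: state=(6.400, 6.265, 12.287)
t=2.300: state=(6.071, 5.590, 12.556)
t=2.400: state=(5.543, 5.020, 12.195)
t=2.500: state=(5.108, 4.789, 11.503)
t=2.600: state=(4.933, 4.904, 10.828)
t=2.700: state=(5.039, 5.269, 10.417)
t=2.800: state=(5.358, 5.743, 10.404)
t=2.855: state=(5.577, 5.982, 10.574)
largest grid value and its neighbours: x(0.345)=7.54562, x(0.350)=7.54706, x(0.355)=7.54512
parabola through these three points peaks at t≈0.350 with x≈7.54707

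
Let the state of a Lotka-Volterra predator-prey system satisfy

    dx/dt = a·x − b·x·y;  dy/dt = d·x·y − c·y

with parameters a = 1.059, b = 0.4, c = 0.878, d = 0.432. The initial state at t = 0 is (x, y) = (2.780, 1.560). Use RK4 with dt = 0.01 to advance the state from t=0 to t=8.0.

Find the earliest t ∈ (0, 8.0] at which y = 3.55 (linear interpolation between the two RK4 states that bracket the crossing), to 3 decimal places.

t = 1.445

t=0.000: state=(2.780, 1.560)
step 1 (dt=0.01): k1=(1.209, 0.504), k2=(1.209, 0.509), k3=(1.209, 0.509), k4=(1.209, 0.514); state += dt/6·(k1+2k2+2k3+k4)
t=0.010: state=(2.792, 1.565)
t=0.020: state=(2.804, 1.570)
t=0.030: state=(2.816, 1.576)
continuing one RK4 step at a time; state shown every 50 steps (Δt=0.5):
t=0.500: state=(3.339, 1.952)
t=1.000: state=(3.588, 2.683)
t=1.440: state=(3.310, 3.541)
next step: t=1.450: state=(3.298, 3.560) — y has crossed 3.55
linear interpolation between t=1.440 (3.54055) and t=1.450 (3.56005) → t≈1.445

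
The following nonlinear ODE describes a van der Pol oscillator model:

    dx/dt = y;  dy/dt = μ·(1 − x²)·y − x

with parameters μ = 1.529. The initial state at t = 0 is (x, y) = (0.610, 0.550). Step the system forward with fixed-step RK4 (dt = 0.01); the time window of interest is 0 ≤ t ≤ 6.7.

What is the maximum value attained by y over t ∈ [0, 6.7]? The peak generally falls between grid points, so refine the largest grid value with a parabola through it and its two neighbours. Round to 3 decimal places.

t=0.000: state=(0.610, 0.550)
step 1 (dt=0.01): k1=(0.550, -0.082), k2=(0.550, -0.088), k3=(0.550, -0.088), k4=(0.549, -0.094); state += dt/6·(k1+2k2+2k3+k4)
t=0.010: state=(0.615, 0.549)
t=0.020: state=(0.621, 0.548)
t=0.030: state=(0.626, 0.547)
continuing one RK4 step at a time; state shown every 25 steps (Δt=0.25):
t=0.250: state=(0.742, 0.490)
t=0.500: state=(0.848, 0.350)
t=0.750: state=(0.912, 0.151)
t=1.000: state=(0.921, -0.077)
t=1.250: state=(0.872, -0.317)
t=1.500: state=(0.761, -0.579)
t=1.750: state=(0.578, -0.902)
t=2.000: state=(0.299, -1.355)
t=2.250: state=(-0.117, -2.003)
t=2.500: state=(-0.703, -2.624)
t=2.750: state=(-1.346, -2.283)
t=3.000: state=(-1.759, -0.990)
t=3.250: state=(-1.881, -0.099)
t=3.500: state=(-1.853, 0.264)
t=3.750: state=(-1.766, 0.414)
t=4.000: state=(-1.651, 0.504)
t=4.250: state=(-1.515, 0.586)
t=4.500: state=(-1.356, 0.688)
t=4.750: state=(-1.167, 0.833)
t=5.000: state=(-0.933, 1.058)
t=5.250: state=(-0.626, 1.436)
t=5.500: state=(-0.193, 2.082)
t=5.750: state=(0.439, 2.975)
t=6.000: state=(1.231, 3.070)
t=6.250: state=(1.817, 1.471)
t=6.500: state=(2.006, 0.217)
t=6.700: state=(2.004, -0.176)
largest grid value and its neighbours: y(5.890)=3.25313, y(5.900)=3.25398, y(5.910)=3.25155
parabola through these three points peaks at t≈5.898 with y≈3.25407

max y = 3.254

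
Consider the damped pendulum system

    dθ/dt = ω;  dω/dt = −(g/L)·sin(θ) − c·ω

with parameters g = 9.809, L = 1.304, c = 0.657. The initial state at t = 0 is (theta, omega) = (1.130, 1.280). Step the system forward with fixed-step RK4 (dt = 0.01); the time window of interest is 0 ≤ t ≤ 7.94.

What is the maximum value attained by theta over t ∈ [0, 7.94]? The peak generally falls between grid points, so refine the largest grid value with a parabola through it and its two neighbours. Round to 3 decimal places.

max theta = 1.239

t=0.000: state=(1.130, 1.280)
step 1 (dt=0.01): k1=(1.280, -7.644), k2=(1.242, -7.639), k3=(1.242, -7.639), k4=(1.204, -7.633); state += dt/6·(k1+2k2+2k3+k4)
t=0.010: state=(1.142, 1.204)
t=0.020: state=(1.154, 1.127)
t=0.030: state=(1.165, 1.051)
continuing one RK4 step at a time; state shown every 50 steps (Δt=0.5):
t=0.500: state=(0.892, -1.979)
t=1.000: state=(-0.332, -2.176)
t=1.500: state=(-0.787, 0.441)
t=2.000: state=(-0.114, 1.793)
t=2.500: state=(0.518, 0.422)
t=3.000: state=(0.287, -1.120)
t=3.500: state=(-0.262, -0.745)
t=4.000: state=(-0.304, 0.527)
t=4.500: state=(0.076, 0.736)
t=5.000: state=(0.246, -0.113)
t=5.500: state=(0.035, -0.572)
t=6.000: state=(-0.165, -0.124)
t=6.500: state=(-0.084, 0.367)
t=7.000: state=(0.089, 0.220)
t=7.500: state=(0.092, -0.186)
t=7.940: state=(-0.017, -0.245)
largest grid value and its neighbours: theta(0.160)=1.23837, theta(0.170)=1.23889, theta(0.180)=1.23869
parabola through these three points peaks at t≈0.172 with theta≈1.23891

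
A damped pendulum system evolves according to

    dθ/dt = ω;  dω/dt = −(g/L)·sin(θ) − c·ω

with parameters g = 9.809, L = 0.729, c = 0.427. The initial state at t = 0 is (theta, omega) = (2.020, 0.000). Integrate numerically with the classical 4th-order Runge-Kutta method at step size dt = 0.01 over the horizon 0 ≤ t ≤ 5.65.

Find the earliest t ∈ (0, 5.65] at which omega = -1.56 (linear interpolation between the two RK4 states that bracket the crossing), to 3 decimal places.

t=0.000: state=(2.020, 0.000)
step 1 (dt=0.01): k1=(0.000, -12.121), k2=(-0.061, -12.095), k3=(-0.060, -12.096), k4=(-0.121, -12.072); state += dt/6·(k1+2k2+2k3+k4)
t=0.010: state=(2.019, -0.121)
t=0.020: state=(2.018, -0.241)
t=0.030: state=(2.015, -0.362)
t=0.130: state=(1.919, -1.556)
next step: t=0.140: state=(1.902, -1.676) — omega has crossed -1.56
linear interpolation between t=0.130 (-1.55646) and t=0.140 (-1.67641) → t≈0.130

t = 0.130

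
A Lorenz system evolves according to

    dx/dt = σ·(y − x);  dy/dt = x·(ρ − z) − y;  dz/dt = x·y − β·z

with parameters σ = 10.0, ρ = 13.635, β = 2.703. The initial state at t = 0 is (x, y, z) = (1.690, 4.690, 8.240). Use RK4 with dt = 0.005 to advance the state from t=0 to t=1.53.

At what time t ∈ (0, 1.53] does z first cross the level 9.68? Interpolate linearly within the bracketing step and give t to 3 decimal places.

t=0.000: state=(1.690, 4.690, 8.240)
step 1 (dt=0.005): k1=(30.000, 4.428, -14.347), k2=(29.361, 4.884, -13.878), k3=(29.388, 4.873, -13.887), k4=(28.774, 5.323, -13.425); state += dt/6·(k1+2k2+2k3+k4)
t=0.005: state=(1.837, 4.714, 8.171)
t=0.010: state=(1.978, 4.743, 8.106)
t=0.015: state=(2.114, 4.776, 8.045)
continuing one RK4 step at a time; state shown every 10 steps (Δt=0.05):
t=0.050: state=(2.949, 5.118, 7.740)
t=0.100: state=(3.955, 5.878, 7.656)
t=0.150: state=(4.915, 6.853, 8.014)
t=0.200: state=(5.900, 7.895, 8.877)
t=0.230: state=(6.497, 8.465, 9.650)
next step: t=0.235: state=(6.595, 8.550, 9.797) — z has crossed 9.68
linear interpolation between t=0.230 (9.65033) and t=0.235 (9.79737) → t≈0.231

t = 0.231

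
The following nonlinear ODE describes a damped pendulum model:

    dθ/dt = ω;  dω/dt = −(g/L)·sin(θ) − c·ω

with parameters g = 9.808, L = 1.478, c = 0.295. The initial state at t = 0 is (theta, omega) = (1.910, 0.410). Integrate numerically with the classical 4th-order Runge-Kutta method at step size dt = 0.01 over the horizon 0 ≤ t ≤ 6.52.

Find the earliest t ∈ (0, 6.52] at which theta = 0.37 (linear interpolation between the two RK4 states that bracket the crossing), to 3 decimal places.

t=0.000: state=(1.910, 0.410)
step 1 (dt=0.01): k1=(0.410, -6.379), k2=(0.378, -6.365), k3=(0.378, -6.365), k4=(0.346, -6.352); state += dt/6·(k1+2k2+2k3+k4)
t=0.010: state=(1.914, 0.346)
t=0.020: state=(1.917, 0.283)
t=0.030: state=(1.919, 0.220)
continuing one RK4 step at a time; state shown every 25 steps (Δt=0.25):
t=0.250: state=(1.818, -1.134)
t=0.500: state=(1.345, -2.636)
t=0.750: state=(0.533, -3.720)
t=0.790: state=(0.382, -3.793)
next step: t=0.800: state=(0.344, -3.805) — theta has crossed 0.37
linear interpolation between t=0.790 (0.38219) and t=0.800 (0.34420) → t≈0.793

t = 0.793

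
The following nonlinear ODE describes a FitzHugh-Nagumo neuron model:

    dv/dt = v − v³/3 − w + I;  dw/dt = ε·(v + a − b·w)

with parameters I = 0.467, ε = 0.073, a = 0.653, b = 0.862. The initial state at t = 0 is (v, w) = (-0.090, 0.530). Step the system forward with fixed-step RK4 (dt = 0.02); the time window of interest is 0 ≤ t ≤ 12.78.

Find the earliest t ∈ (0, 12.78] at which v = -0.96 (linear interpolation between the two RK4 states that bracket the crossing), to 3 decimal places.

t=0.000: state=(-0.090, 0.530)
step 1 (dt=0.02): k1=(-0.153, 0.008), k2=(-0.154, 0.008), k3=(-0.154, 0.008), k4=(-0.156, 0.008); state += dt/6·(k1+2k2+2k3+k4)
t=0.020: state=(-0.093, 0.530)
t=0.040: state=(-0.096, 0.530)
t=0.060: state=(-0.099, 0.530)
continuing one RK4 step at a time; state shown every 25 steps (Δt=0.5):
t=0.500: state=(-0.190, 0.532)
t=1.000: state=(-0.350, 0.530)
t=1.500: state=(-0.594, 0.520)
t=2.000: state=(-0.918, 0.500)
t=2.060: state=(-0.959, 0.497)
next step: t=2.080: state=(-0.973, 0.496) — v has crossed -0.96
linear interpolation between t=2.060 (-0.95929) and t=2.080 (-0.97319) → t≈2.061

t = 2.061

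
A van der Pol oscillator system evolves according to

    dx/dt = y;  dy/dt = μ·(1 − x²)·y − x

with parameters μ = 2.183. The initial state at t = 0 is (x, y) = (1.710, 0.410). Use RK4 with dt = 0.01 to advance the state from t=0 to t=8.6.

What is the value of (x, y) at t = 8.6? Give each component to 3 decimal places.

(x, y) = (1.591, -0.422)

t=0.000: state=(1.710, 0.410)
step 1 (dt=0.01): k1=(0.410, -3.432), k2=(0.393, -3.368), k3=(0.393, -3.369), k4=(0.376, -3.306); state += dt/6·(k1+2k2+2k3+k4)
t=0.010: state=(1.714, 0.376)
t=0.020: state=(1.718, 0.344)
t=0.030: state=(1.721, 0.313)
continuing one RK4 step at a time; state shown every 50 steps (Δt=0.5):
t=0.500: state=(1.676, -0.310)
t=1.000: state=(1.479, -0.463)
t=1.500: state=(1.206, -0.655)
t=2.000: state=(0.775, -1.164)
t=2.500: state=(-0.189, -3.112)
t=3.000: state=(-1.853, -1.573)
t=3.500: state=(-1.991, 0.230)
t=4.000: state=(-1.844, 0.331)
t=4.500: state=(-1.664, 0.392)
t=5.000: state=(-1.445, 0.493)
t=5.500: state=(-1.153, 0.705)
t=6.000: state=(-0.677, 1.325)
t=6.500: state=(0.458, 3.609)
t=7.000: state=(1.950, 0.873)
t=7.500: state=(1.971, -0.262)
t=8.000: state=(1.817, -0.340)
t=8.500: state=(1.632, -0.405)
t=8.600: state=(1.591, -0.422)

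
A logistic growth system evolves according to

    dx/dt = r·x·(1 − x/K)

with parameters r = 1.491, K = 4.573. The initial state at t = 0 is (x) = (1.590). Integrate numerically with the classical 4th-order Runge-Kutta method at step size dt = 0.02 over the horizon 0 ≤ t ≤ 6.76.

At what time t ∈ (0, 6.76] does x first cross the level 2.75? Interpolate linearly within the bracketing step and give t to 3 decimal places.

t=0.000: state=(1.590)
step 1 (dt=0.02): k1=(1.546), k2=(1.553), k3=(1.553), k4=(1.560); state += dt/6·(k1+2k2+2k3+k4)
t=0.020: state=(1.621)
t=0.040: state=(1.652)
t=0.060: state=(1.684)
continuing one RK4 step at a time; state shown every 25 steps (Δt=0.5):
t=0.500: state=(2.419)
t=0.680: state=(2.721)
next step: t=0.700: state=(2.754) — x has crossed 2.75
linear interpolation between t=0.680 (2.72095) and t=0.700 (2.75371) → t≈0.698

t = 0.698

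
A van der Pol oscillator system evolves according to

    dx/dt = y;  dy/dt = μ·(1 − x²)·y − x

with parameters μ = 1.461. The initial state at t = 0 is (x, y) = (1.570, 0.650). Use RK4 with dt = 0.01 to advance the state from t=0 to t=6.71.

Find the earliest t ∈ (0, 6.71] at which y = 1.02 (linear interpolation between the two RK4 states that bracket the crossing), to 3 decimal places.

t = 5.050

t=0.000: state=(1.570, 0.650)
step 1 (dt=0.01): k1=(0.650, -2.961), k2=(0.635, -2.942), k3=(0.635, -2.942), k4=(0.621, -2.923); state += dt/6·(k1+2k2+2k3+k4)
t=0.010: state=(1.576, 0.621)
t=0.020: state=(1.582, 0.592)
t=0.030: state=(1.588, 0.563)
continuing one RK4 step at a time; state shown every 25 steps (Δt=0.25):
t=0.250: state=(1.652, 0.054)
t=0.500: state=(1.619, -0.278)
t=0.750: state=(1.524, -0.468)
t=1.000: state=(1.389, -0.611)
t=1.250: state=(1.218, -0.762)
t=1.500: state=(1.004, -0.966)
t=1.750: state=(0.726, -1.284)
t=2.000: state=(0.345, -1.811)
t=2.250: state=(-0.203, -2.609)
t=2.500: state=(-0.943, -3.145)
t=2.750: state=(-1.635, -2.110)
t=3.000: state=(-1.959, -0.593)
t=3.250: state=(-2.005, 0.104)
t=3.500: state=(-1.944, 0.341)
t=3.750: state=(-1.845, 0.441)
t=4.000: state=(-1.726, 0.508)
t=4.250: state=(-1.591, 0.576)
t=4.500: state=(-1.437, 0.663)
t=4.750: state=(-1.257, 0.786)
t=5.000: state=(-1.039, 0.971)
t=5.050: state=(-0.989, 1.020)
next step: t=5.060: state=(-0.979, 1.030) — y has crossed 1.02
linear interpolation between t=5.050 (1.01985) and t=5.060 (1.03016) → t≈5.050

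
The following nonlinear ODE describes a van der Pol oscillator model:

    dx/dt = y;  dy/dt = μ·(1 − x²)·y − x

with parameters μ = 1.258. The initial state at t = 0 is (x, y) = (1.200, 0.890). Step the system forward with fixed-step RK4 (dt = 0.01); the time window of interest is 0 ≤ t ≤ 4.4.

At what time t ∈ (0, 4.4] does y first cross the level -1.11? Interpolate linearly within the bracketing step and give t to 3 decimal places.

t=0.000: state=(1.200, 0.890)
step 1 (dt=0.01): k1=(0.890, -1.693), k2=(0.882, -1.704), k3=(0.881, -1.704), k4=(0.873, -1.715); state += dt/6·(k1+2k2+2k3+k4)
t=0.010: state=(1.209, 0.873)
t=0.020: state=(1.217, 0.856)
t=0.030: state=(1.226, 0.838)
continuing one RK4 step at a time; state shown every 20 steps (Δt=0.2):
t=0.200: state=(1.342, 0.524)
t=0.400: state=(1.411, 0.171)
t=0.600: state=(1.415, -0.118)
t=0.800: state=(1.368, -0.342)
t=1.000: state=(1.281, -0.525)
t=1.200: state=(1.159, -0.694)
t=1.400: state=(1.002, -0.877)
t=1.600: state=(0.805, -1.104)
next step: t=1.610: state=(0.794, -1.117) — y has crossed -1.11
linear interpolation between t=1.600 (-1.10358) and t=1.610 (-1.11662) → t≈1.605

t = 1.605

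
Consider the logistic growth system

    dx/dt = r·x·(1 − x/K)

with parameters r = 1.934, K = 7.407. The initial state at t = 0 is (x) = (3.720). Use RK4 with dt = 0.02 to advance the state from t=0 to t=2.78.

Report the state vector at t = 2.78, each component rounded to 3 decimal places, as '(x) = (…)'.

(x) = (7.373)

t=0.000: state=(3.720)
step 1 (dt=0.02): k1=(3.581), k2=(3.581), k3=(3.581), k4=(3.579); state += dt/6·(k1+2k2+2k3+k4)
t=0.020: state=(3.792)
t=0.040: state=(3.863)
t=0.060: state=(3.935)
continuing one RK4 step at a time; state shown every 5 steps (Δt=0.1):
t=0.100: state=(4.077)
t=0.200: state=(4.427)
t=0.300: state=(4.764)
t=0.400: state=(5.083)
t=0.500: state=(5.380)
t=0.600: state=(5.652)
t=0.700: state=(5.897)
t=0.800: state=(6.117)
t=0.900: state=(6.310)
t=1.000: state=(6.479)
t=1.100: state=(6.625)
t=1.200: state=(6.750)
t=1.300: state=(6.857)
t=1.400: state=(6.948)
t=1.500: state=(7.024)
t=1.600: state=(7.089)
t=1.700: state=(7.143)
t=1.800: state=(7.188)
t=1.900: state=(7.225)
t=2.000: state=(7.257)
t=2.100: state=(7.283)
t=2.200: state=(7.304)
t=2.300: state=(7.322)
t=2.400: state=(7.337)
t=2.500: state=(7.349)
t=2.600: state=(7.359)
t=2.700: state=(7.368)
t=2.780: state=(7.373)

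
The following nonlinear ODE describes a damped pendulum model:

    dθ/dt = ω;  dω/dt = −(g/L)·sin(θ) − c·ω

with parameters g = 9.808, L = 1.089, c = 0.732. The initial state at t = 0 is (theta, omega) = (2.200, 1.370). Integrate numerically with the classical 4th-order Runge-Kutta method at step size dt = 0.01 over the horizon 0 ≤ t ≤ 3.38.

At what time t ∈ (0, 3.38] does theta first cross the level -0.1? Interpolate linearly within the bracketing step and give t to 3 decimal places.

t=0.000: state=(2.200, 1.370)
step 1 (dt=0.01): k1=(1.370, -8.285), k2=(1.329, -8.218), k3=(1.329, -8.219), k4=(1.288, -8.153); state += dt/6·(k1+2k2+2k3+k4)
t=0.010: state=(2.213, 1.288)
t=0.020: state=(2.226, 1.207)
t=0.030: state=(2.237, 1.127)
continuing one RK4 step at a time; state shown every 20 steps (Δt=0.2):
t=0.200: state=(2.323, -0.080)
t=0.400: state=(2.180, -1.349)
t=0.600: state=(1.779, -2.681)
t=0.800: state=(1.110, -3.950)
t=1.000: state=(0.251, -4.431)
t=1.080: state=(-0.097, -4.230)
next step: t=1.090: state=(-0.139, -4.189) — theta has crossed -0.1
linear interpolation between t=1.080 (-0.09684) and t=1.090 (-0.13894) → t≈1.081

t = 1.081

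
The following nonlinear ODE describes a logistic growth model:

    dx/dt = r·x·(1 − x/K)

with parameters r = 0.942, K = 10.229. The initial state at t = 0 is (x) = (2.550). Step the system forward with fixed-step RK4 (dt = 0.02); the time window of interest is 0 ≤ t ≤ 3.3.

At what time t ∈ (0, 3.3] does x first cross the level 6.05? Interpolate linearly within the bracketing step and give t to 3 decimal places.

t=0.000: state=(2.550)
step 1 (dt=0.02): k1=(1.803), k2=(1.812), k3=(1.812), k4=(1.820); state += dt/6·(k1+2k2+2k3+k4)
t=0.020: state=(2.586)
t=0.040: state=(2.623)
t=0.060: state=(2.660)
continuing one RK4 step at a time; state shown every 10 steps (Δt=0.2):
t=0.200: state=(2.927)
t=0.400: state=(3.336)
t=0.600: state=(3.773)
t=0.800: state=(4.231)
t=1.000: state=(4.705)
t=1.200: state=(5.186)
t=1.400: state=(5.666)
t=1.560: state=(6.043)
next step: t=1.580: state=(6.089) — x has crossed 6.05
linear interpolation between t=1.560 (6.04292) and t=1.580 (6.08943) → t≈1.563

t = 1.563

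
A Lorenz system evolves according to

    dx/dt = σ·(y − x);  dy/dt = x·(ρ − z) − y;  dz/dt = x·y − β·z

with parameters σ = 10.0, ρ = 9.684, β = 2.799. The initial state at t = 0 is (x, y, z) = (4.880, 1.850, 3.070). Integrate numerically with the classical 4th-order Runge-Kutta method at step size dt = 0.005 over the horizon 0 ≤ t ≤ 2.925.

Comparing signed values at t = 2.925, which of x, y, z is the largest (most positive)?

t=0.000: state=(4.880, 1.850, 3.070)
step 1 (dt=0.005): k1=(-30.300, 30.426, 0.435), k2=(-28.782, 29.844, 0.657), k3=(-28.834, 29.868, 0.656), k4=(-27.365, 29.308, 0.866); state += dt/6·(k1+2k2+2k3+k4)
t=0.005: state=(4.736, 1.999, 3.073)
t=0.010: state=(4.606, 2.143, 3.079)
t=0.015: state=(4.489, 2.282, 3.086)
continuing one RK4 step at a time; state shown every 20 steps (Δt=0.1):
t=0.100: state=(3.880, 4.205, 3.433)
t=0.200: state=(4.803, 6.136, 4.560)
t=0.300: state=(6.251, 7.662, 6.857)
t=0.400: state=(7.276, 7.744, 9.897)
t=0.500: state=(7.011, 6.049, 11.891)
t=0.600: state=(5.645, 4.078, 11.757)
t=0.700: state=(4.213, 3.017, 10.356)
t=0.800: state=(3.336, 2.774, 8.746)
t=0.900: state=(3.046, 3.002, 7.395)
t=1.000: state=(3.203, 3.542, 6.471)
t=1.100: state=(3.698, 4.336, 6.075)
t=1.200: state=(4.450, 5.293, 6.314)
t=1.300: state=(5.316, 6.157, 7.245)
t=1.400: state=(6.013, 6.505, 8.665)
t=1.500: state=(6.203, 6.071, 9.959)
t=1.600: state=(5.787, 5.141, 10.475)
t=1.700: state=(5.053, 4.302, 10.129)
t=1.800: state=(4.395, 3.867, 9.310)
t=1.900: state=(4.029, 3.827, 8.427)
t=2.000: state=(3.982, 4.080, 7.737)
t=2.100: state=(4.202, 4.530, 7.379)
t=2.200: state=(4.606, 5.068, 7.426)
t=2.300: state=(5.078, 5.535, 7.869)
t=2.400: state=(5.462, 5.746, 8.568)
t=2.500: state=(5.606, 5.599, 9.241)
t=2.600: state=(5.458, 5.187, 9.598)
t=2.700: state=(5.117, 4.736, 9.537)
t=2.800: state=(4.754, 4.433, 9.167)
t=2.900: state=(4.507, 4.344, 8.686)
t=2.925: state=(4.472, 4.354, 8.571)
compare at T: x=4.472, y=4.354, z=8.571

largest component: z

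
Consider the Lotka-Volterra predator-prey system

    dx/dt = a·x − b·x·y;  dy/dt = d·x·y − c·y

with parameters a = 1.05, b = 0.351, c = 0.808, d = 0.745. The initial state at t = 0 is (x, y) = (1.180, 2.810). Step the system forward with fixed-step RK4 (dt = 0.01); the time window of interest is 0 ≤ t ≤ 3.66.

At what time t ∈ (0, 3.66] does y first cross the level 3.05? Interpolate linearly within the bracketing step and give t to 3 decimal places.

t = 0.942

t=0.000: state=(1.180, 2.810)
step 1 (dt=0.01): k1=(0.075, 0.200), k2=(0.075, 0.201), k3=(0.075, 0.201), k4=(0.074, 0.201); state += dt/6·(k1+2k2+2k3+k4)
t=0.010: state=(1.181, 2.812)
t=0.020: state=(1.181, 2.814)
t=0.030: state=(1.182, 2.816)
continuing one RK4 step at a time; state shown every 20 steps (Δt=0.2):
t=0.200: state=(1.193, 2.853)
t=0.400: state=(1.203, 2.902)
t=0.600: state=(1.208, 2.955)
t=0.800: state=(1.209, 3.010)
t=0.940: state=(1.207, 3.049)
next step: t=0.950: state=(1.207, 3.052) — y has crossed 3.05
linear interpolation between t=0.940 (3.04943) and t=0.950 (3.05221) → t≈0.942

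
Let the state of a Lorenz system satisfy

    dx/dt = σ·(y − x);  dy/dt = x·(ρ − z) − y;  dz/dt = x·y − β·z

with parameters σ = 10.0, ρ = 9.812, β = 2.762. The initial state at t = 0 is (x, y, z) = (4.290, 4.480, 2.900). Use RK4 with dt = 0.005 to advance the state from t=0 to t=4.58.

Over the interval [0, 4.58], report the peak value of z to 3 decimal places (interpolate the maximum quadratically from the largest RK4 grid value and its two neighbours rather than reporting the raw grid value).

max z = 12.715

t=0.000: state=(4.290, 4.480, 2.900)
step 1 (dt=0.005): k1=(1.900, 25.172, 11.209), k2=(2.482, 25.022, 11.424), k3=(2.464, 25.030, 11.427), k4=(3.028, 24.887, 11.645); state += dt/6·(k1+2k2+2k3+k4)
t=0.005: state=(4.302, 4.605, 2.957)
t=0.010: state=(4.320, 4.729, 3.016)
t=0.015: state=(4.343, 4.851, 3.078)
continuing one RK4 step at a time; state shown every 40 steps (Δt=0.2):
t=0.200: state=(6.869, 8.316, 7.600)
t=0.400: state=(6.903, 5.377, 12.707)
t=0.600: state=(3.649, 2.527, 10.084)
t=0.800: state=(2.738, 2.818, 6.959)
t=1.000: state=(3.618, 4.377, 5.732)
t=1.200: state=(5.499, 6.458, 7.287)
t=1.400: state=(6.396, 6.126, 10.474)
t=1.600: state=(4.911, 4.043, 10.361)
t=1.800: state=(3.824, 3.654, 8.346)
t=2.000: state=(4.115, 4.522, 7.233)
t=2.200: state=(5.162, 5.695, 7.903)
t=2.400: state=(5.739, 5.691, 9.552)
t=2.600: state=(5.092, 4.628, 9.793)
t=2.800: state=(4.395, 4.230, 8.737)
t=3.000: state=(4.466, 4.674, 8.001)
t=3.200: state=(5.031, 5.322, 8.303)
t=3.400: state=(5.363, 5.362, 9.158)
t=3.600: state=(5.068, 4.831, 9.368)
t=3.800: state=(4.672, 4.558, 8.835)
t=4.000: state=(4.673, 4.776, 8.396)
t=4.200: state=(4.972, 5.129, 8.527)
t=4.400: state=(5.161, 5.171, 8.974)
t=4.580: state=(5.047, 4.932, 9.125)
largest grid value and its neighbours: z(0.405)=12.71404, z(0.410)=12.71448, z(0.415)=12.70873
parabola through these three points peaks at t≈0.408 with z≈12.71505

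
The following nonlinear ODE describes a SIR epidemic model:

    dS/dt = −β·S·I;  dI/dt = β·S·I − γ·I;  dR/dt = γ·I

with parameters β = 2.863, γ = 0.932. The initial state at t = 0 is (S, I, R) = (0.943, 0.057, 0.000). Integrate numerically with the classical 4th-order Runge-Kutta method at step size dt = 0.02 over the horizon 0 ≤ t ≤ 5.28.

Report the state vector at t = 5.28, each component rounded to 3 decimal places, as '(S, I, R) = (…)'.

t=0.000: state=(0.943, 0.057, 0.000)
step 1 (dt=0.02): k1=(-0.154, 0.101, 0.053), k2=(-0.156, 0.102, 0.054), k3=(-0.156, 0.102, 0.054), k4=(-0.159, 0.104, 0.055); state += dt/6·(k1+2k2+2k3+k4)
t=0.020: state=(0.940, 0.059, 0.001)
t=0.040: state=(0.937, 0.061, 0.002)
t=0.060: state=(0.933, 0.063, 0.003)
continuing one RK4 step at a time; state shown every 10 steps (Δt=0.2):
t=0.200: state=(0.907, 0.080, 0.013)
t=0.400: state=(0.859, 0.111, 0.030)
t=0.600: state=(0.798, 0.148, 0.054)
t=0.800: state=(0.725, 0.190, 0.086)
t=1.000: state=(0.642, 0.233, 0.125)
t=1.200: state=(0.555, 0.272, 0.172)
t=1.400: state=(0.471, 0.303, 0.226)
t=1.600: state=(0.393, 0.322, 0.285)
t=1.800: state=(0.326, 0.328, 0.345)
t=2.000: state=(0.271, 0.323, 0.406)
t=2.200: state=(0.226, 0.309, 0.465)
t=2.400: state=(0.190, 0.289, 0.521)
t=2.600: state=(0.162, 0.265, 0.573)
t=2.800: state=(0.141, 0.240, 0.620)
t=3.000: state=(0.123, 0.215, 0.662)
t=3.200: state=(0.110, 0.190, 0.700)
t=3.400: state=(0.099, 0.168, 0.733)
t=3.600: state=(0.091, 0.147, 0.762)
t=3.800: state=(0.084, 0.128, 0.788)
t=4.000: state=(0.078, 0.111, 0.810)
t=4.200: state=(0.074, 0.097, 0.830)
t=4.400: state=(0.070, 0.084, 0.846)
t=4.600: state=(0.067, 0.072, 0.861)
t=4.800: state=(0.064, 0.062, 0.873)
t=5.000: state=(0.062, 0.053, 0.884)
t=5.200: state=(0.061, 0.046, 0.893)
t=5.280: state=(0.060, 0.043, 0.897)

(S, I, R) = (0.060, 0.043, 0.897)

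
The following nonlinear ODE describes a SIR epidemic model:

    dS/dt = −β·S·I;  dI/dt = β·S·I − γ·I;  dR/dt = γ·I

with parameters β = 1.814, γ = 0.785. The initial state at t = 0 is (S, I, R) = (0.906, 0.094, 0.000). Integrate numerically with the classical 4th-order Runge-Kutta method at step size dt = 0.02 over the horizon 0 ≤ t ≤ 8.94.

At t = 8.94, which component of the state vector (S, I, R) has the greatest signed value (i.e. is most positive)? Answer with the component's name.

t=0.000: state=(0.906, 0.094, 0.000)
step 1 (dt=0.02): k1=(-0.154, 0.081, 0.074), k2=(-0.156, 0.081, 0.074), k3=(-0.156, 0.081, 0.074), k4=(-0.157, 0.082, 0.075); state += dt/6·(k1+2k2+2k3+k4)
t=0.020: state=(0.903, 0.096, 0.001)
t=0.040: state=(0.900, 0.097, 0.003)
t=0.060: state=(0.897, 0.099, 0.005)
continuing one RK4 step at a time; state shown every 25 steps (Δt=0.5):
t=0.500: state=(0.816, 0.139, 0.045)
t=1.000: state=(0.704, 0.187, 0.109)
t=1.500: state=(0.583, 0.226, 0.191)
t=2.000: state=(0.469, 0.246, 0.285)
t=2.500: state=(0.375, 0.243, 0.381)
t=3.000: state=(0.304, 0.223, 0.473)
t=3.500: state=(0.251, 0.194, 0.555)
t=4.000: state=(0.214, 0.161, 0.625)
t=4.500: state=(0.187, 0.131, 0.682)
t=5.000: state=(0.169, 0.104, 0.728)
t=5.500: state=(0.155, 0.081, 0.764)
t=6.000: state=(0.145, 0.063, 0.792)
t=6.500: state=(0.138, 0.048, 0.814)
t=7.000: state=(0.133, 0.037, 0.830)
t=7.500: state=(0.129, 0.028, 0.843)
t=8.000: state=(0.126, 0.021, 0.852)
t=8.500: state=(0.124, 0.016, 0.860)
t=8.940: state=(0.123, 0.013, 0.865)
compare at T: S=0.123, I=0.013, R=0.865

largest component: R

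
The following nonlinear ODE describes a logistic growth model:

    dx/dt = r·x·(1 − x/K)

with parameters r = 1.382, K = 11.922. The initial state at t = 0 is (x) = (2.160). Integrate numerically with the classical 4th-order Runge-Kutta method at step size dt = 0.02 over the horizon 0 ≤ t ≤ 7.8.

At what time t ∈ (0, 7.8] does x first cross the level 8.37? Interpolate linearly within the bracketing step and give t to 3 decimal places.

t=0.000: state=(2.160)
step 1 (dt=0.02): k1=(2.444), k2=(2.466), k3=(2.466), k4=(2.487); state += dt/6·(k1+2k2+2k3+k4)
t=0.020: state=(2.209)
t=0.040: state=(2.259)
t=0.060: state=(2.311)
continuing one RK4 step at a time; state shown every 25 steps (Δt=0.5):
t=0.500: state=(3.652)
t=1.000: state=(5.585)
t=1.500: state=(7.600)
t=1.700: state=(8.330)
next step: t=1.720: state=(8.399) — x has crossed 8.37
linear interpolation between t=1.700 (8.32964) and t=1.720 (8.39863) → t≈1.712

t = 1.712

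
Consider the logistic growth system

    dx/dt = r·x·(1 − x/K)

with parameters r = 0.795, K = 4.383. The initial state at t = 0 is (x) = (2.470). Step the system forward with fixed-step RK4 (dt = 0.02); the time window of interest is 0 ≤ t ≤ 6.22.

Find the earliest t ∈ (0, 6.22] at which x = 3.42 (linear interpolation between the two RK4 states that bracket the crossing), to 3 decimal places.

t=0.000: state=(2.470)
step 1 (dt=0.02): k1=(0.857), k2=(0.856), k3=(0.856), k4=(0.855); state += dt/6·(k1+2k2+2k3+k4)
t=0.020: state=(2.487)
t=0.040: state=(2.504)
t=0.060: state=(2.521)
continuing one RK4 step at a time; state shown every 25 steps (Δt=0.5):
t=0.500: state=(2.883)
t=1.000: state=(3.247)
t=1.260: state=(3.412)
next step: t=1.280: state=(3.424) — x has crossed 3.42
linear interpolation between t=1.260 (3.41239) and t=1.280 (3.42435) → t≈1.273

t = 1.273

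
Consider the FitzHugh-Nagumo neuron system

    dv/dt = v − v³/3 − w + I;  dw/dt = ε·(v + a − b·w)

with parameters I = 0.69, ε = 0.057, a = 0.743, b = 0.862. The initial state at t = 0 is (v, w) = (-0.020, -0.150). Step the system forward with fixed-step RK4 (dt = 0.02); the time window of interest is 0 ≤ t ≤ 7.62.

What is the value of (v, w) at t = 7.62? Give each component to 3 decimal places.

(v, w) = (1.715, 0.776)

t=0.000: state=(-0.020, -0.150)
step 1 (dt=0.02): k1=(0.820, 0.049), k2=(0.828, 0.049), k3=(0.828, 0.049), k4=(0.836, 0.049); state += dt/6·(k1+2k2+2k3+k4)
t=0.020: state=(-0.003, -0.149)
t=0.040: state=(0.013, -0.148)
t=0.060: state=(0.031, -0.147)
continuing one RK4 step at a time; state shown every 25 steps (Δt=0.5):
t=0.500: state=(0.499, -0.119)
t=1.000: state=(1.196, -0.072)
t=1.500: state=(1.734, -0.007)
t=2.000: state=(1.928, 0.066)
t=2.500: state=(1.960, 0.141)
t=3.000: state=(1.948, 0.213)
t=3.500: state=(1.926, 0.283)
t=4.000: state=(1.901, 0.351)
t=4.500: state=(1.876, 0.417)
t=5.000: state=(1.850, 0.480)
t=5.500: state=(1.825, 0.541)
t=6.000: state=(1.799, 0.600)
t=6.500: state=(1.773, 0.657)
t=7.000: state=(1.747, 0.711)
t=7.500: state=(1.721, 0.764)
t=7.620: state=(1.715, 0.776)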